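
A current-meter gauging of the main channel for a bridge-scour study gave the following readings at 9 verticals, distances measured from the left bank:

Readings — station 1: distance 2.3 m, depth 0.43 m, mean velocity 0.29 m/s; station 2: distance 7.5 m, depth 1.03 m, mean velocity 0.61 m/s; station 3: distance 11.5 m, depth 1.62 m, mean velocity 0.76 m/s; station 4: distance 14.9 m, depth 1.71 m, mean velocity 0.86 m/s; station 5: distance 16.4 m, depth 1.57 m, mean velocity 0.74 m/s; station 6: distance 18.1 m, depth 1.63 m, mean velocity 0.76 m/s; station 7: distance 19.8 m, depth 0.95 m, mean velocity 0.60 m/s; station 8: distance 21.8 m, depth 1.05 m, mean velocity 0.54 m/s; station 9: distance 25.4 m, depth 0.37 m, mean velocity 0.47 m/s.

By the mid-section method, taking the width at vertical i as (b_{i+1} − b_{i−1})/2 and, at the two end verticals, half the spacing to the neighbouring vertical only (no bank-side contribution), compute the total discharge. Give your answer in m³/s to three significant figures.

18.3 m³/s

w_1 = (7.5 − 2.3)/2 = 2.6 m; q_1 = 0.29 × 0.43 × 2.6 = 0.3242 m³/s
w_2 = (11.5 − 2.3)/2 = 4.6 m; q_2 = 0.61 × 1.03 × 4.6 = 2.890 m³/s
w_3 = (14.9 − 7.5)/2 = 3.7 m; q_3 = 0.76 × 1.62 × 3.7 = 4.555 m³/s
w_4 = (16.4 − 11.5)/2 = 2.45 m; q_4 = 0.86 × 1.71 × 2.45 = 3.603 m³/s
w_5 = (18.1 − 14.9)/2 = 1.6 m; q_5 = 0.74 × 1.57 × 1.6 = 1.859 m³/s
w_6 = (19.8 − 16.4)/2 = 1.7 m; q_6 = 0.76 × 1.63 × 1.7 = 2.106 m³/s
w_7 = (21.8 − 18.1)/2 = 1.85 m; q_7 = 0.60 × 0.95 × 1.85 = 1.055 m³/s
w_8 = (25.4 − 19.8)/2 = 2.8 m; q_8 = 0.54 × 1.05 × 2.8 = 1.588 m³/s
w_9 = (25.4 − 21.8)/2 = 1.8 m; q_9 = 0.47 × 0.37 × 1.8 = 0.3130 m³/s
Q = Σ qᵢ = 18.29 m³/s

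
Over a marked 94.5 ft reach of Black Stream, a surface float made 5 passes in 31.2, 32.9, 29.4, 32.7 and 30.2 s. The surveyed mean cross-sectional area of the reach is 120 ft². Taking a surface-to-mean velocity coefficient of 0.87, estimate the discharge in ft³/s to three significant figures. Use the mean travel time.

315 ft³/s

t̄ = (31.2 + 32.9 + 29.4 + 32.7 + 30.2) / 5 = 31.28 s
v_surface = L / t̄ = 94.5 / 31.28 = 3.021 ft/s
v_mean = 0.87 × 3.021 = 2.628 ft/s
Q = A × v_mean = 120 × 2.628 = 315.4 ft³/s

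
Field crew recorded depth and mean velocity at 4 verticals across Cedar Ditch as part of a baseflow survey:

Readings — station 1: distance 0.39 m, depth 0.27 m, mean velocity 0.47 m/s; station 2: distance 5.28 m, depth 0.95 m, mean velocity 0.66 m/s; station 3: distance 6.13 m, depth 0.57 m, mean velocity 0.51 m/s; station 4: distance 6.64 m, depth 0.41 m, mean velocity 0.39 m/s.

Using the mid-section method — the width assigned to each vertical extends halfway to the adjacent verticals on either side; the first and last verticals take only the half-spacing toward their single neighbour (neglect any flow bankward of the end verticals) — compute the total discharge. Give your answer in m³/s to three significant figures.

2.35 m³/s

w_1 = (5.28 − 0.39)/2 = 2.445 m; q_1 = 0.47 × 0.27 × 2.445 = 0.3103 m³/s
w_2 = (6.13 − 0.39)/2 = 2.87 m; q_2 = 0.66 × 0.95 × 2.87 = 1.799 m³/s
w_3 = (6.64 − 5.28)/2 = 0.68 m; q_3 = 0.51 × 0.57 × 0.68 = 0.1977 m³/s
w_4 = (6.64 − 6.13)/2 = 0.255 m; q_4 = 0.39 × 0.41 × 0.255 = 0.04077 m³/s
Q = Σ qᵢ = 2.348 m³/s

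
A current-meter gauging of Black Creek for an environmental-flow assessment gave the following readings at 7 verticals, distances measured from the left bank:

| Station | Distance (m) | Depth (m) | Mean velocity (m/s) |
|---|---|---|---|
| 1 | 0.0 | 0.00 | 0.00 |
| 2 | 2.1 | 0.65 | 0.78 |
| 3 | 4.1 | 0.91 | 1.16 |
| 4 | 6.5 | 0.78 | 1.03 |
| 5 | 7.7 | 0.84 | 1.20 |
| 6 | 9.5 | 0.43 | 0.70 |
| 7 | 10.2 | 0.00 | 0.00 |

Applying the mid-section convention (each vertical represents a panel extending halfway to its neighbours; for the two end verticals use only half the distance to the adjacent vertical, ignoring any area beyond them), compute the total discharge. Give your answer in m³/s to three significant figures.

6.70 m³/s

w_2 = (4.1 − 0.0)/2 = 2.05 m; q_2 = 0.78 × 0.65 × 2.05 = 1.039 m³/s
w_3 = (6.5 − 2.1)/2 = 2.2 m; q_3 = 1.16 × 0.91 × 2.2 = 2.322 m³/s
w_4 = (7.7 − 4.1)/2 = 1.8 m; q_4 = 1.03 × 0.78 × 1.8 = 1.446 m³/s
w_5 = (9.5 − 6.5)/2 = 1.5 m; q_5 = 1.20 × 0.84 × 1.5 = 1.512 m³/s
w_6 = (10.2 − 7.7)/2 = 1.25 m; q_6 = 0.70 × 0.43 × 1.25 = 0.3763 m³/s
Stations 1, 7 contribute zero (depth or velocity is 0).
Q = Σ qᵢ = 6.696 m³/s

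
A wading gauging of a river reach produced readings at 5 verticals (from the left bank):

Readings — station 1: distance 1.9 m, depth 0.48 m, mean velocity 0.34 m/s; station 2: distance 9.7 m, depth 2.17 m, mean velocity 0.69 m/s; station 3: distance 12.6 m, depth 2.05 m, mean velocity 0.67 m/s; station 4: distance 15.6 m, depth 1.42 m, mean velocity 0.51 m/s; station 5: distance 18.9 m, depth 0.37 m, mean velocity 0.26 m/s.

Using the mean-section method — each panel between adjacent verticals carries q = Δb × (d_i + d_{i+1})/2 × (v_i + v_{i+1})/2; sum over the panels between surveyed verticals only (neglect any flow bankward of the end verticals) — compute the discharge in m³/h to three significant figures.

Panel 1-2: Δb = 7.8 m, d̄ = (0.48+2.17)/2 = 1.325, v̄ = (0.34+0.69)/2 = 0.515 → q = 7.8×1.325×0.515 = 5.323 m³/s
Panel 2-3: Δb = 2.9 m, d̄ = (2.17+2.05)/2 = 2.11, v̄ = (0.69+0.67)/2 = 0.68 → q = 2.9×2.11×0.68 = 4.161 m³/s
Panel 3-4: Δb = 3 m, d̄ = (2.05+1.42)/2 = 1.735, v̄ = (0.67+0.51)/2 = 0.59 → q = 3×1.735×0.59 = 3.071 m³/s
Panel 4-5: Δb = 3.3 m, d̄ = (1.42+0.37)/2 = 0.895, v̄ = (0.51+0.26)/2 = 0.385 → q = 3.3×0.895×0.385 = 1.137 m³/s
Q = Σ q = 13.69 m³/s
= 13.69 × 3600 = 49290 m³/h

49300 m³/h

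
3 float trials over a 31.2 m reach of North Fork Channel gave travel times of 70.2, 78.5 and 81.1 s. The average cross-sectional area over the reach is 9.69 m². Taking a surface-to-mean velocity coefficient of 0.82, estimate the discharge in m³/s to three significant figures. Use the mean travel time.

3.24 m³/s

t̄ = (70.2 + 78.5 + 81.1) / 3 = 76.6 s
v_surface = L / t̄ = 31.2 / 76.6 = 0.4073 m/s
v_mean = 0.82 × 0.4073 = 0.3340 m/s
Q = A × v_mean = 9.69 × 0.3340 = 3.236 m³/s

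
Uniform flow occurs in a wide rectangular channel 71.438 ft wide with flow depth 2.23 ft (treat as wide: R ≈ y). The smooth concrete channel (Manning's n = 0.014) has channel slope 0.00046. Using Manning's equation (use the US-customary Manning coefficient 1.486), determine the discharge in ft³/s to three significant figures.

619 ft³/s

A = b·y = 71.438 × 2.23 = 159.3 ft²
Wide channel: R ≈ y = 2.23 ft
Q = (1.486/n)·A·R^(2/3)·S^(1/2) = (1.486/0.014) × 159.3 × 2.230^(2/3) × 0.00046^(1/2) = 619.0 ft³/s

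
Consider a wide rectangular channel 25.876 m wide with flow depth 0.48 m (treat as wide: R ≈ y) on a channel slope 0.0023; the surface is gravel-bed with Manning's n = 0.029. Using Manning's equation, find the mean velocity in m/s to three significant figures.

1.01 m/s

A = b·y = 25.876 × 0.48 = 12.42 m²
Wide channel: R ≈ y = 0.48 m
Q = (1/n)·A·R^(2/3)·S^(1/2) = (1/0.029) × 12.42 × 0.4800^(2/3) × 0.0023^(1/2) = 12.59 m³/s
V = Q/A = 12.59/12.42 = 1.014 m/s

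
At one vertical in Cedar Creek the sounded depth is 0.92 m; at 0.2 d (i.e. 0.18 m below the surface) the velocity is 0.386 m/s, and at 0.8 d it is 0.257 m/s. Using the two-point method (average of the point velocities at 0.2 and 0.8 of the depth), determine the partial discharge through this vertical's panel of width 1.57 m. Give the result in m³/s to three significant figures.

v̄ = (0.386 + 0.257) / 2 = 0.3215 m/s
q = v̄ × d × w = 0.3215 × 0.92 × 1.57 = 0.4644 m³/s

0.464 m³/s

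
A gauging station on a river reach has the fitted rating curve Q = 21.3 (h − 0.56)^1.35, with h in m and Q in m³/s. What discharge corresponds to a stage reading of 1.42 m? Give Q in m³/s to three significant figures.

17.4 m³/s

Q = 21.3 × (1.42 − 0.56)^1.35 = 21.3 × 0.86^1.35 = 17.38 m³/s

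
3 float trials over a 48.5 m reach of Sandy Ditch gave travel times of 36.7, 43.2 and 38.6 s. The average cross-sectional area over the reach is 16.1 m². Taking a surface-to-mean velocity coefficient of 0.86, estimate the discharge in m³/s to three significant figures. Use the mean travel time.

17.0 m³/s

t̄ = (36.7 + 43.2 + 38.6) / 3 = 39.5 s
v_surface = L / t̄ = 48.5 / 39.5 = 1.228 m/s
v_mean = 0.86 × 1.228 = 1.056 m/s
Q = A × v_mean = 16.1 × 1.056 = 17.00 m³/s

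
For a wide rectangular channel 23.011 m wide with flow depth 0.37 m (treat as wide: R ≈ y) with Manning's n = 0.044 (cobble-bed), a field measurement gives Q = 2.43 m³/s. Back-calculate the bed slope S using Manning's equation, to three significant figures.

0.000594

A = b·y = 23.011 × 0.37 = 8.514 m²
Wide channel: R ≈ y = 0.37 m
S = (Q·n / (1·A·R^(2/3)))² = (2.43×0.044 / (1×8.514×0.5154))² = 0.0005937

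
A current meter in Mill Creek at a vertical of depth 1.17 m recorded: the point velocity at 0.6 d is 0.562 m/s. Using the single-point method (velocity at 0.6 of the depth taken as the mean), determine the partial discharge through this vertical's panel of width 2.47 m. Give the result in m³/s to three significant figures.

v̄ = v₀.₆ = 0.562 m/s
q = v̄ × d × w = 0.5620 × 1.17 × 2.47 = 1.624 m³/s

1.62 m³/s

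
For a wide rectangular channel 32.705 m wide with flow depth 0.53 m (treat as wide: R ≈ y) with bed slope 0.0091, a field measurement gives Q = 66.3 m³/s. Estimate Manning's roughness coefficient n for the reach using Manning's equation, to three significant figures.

A = b·y = 32.705 × 0.53 = 17.33 m²
Wide channel: R ≈ y = 0.53 m
n = (1/Q)·A·R^(2/3)·S^(1/2) = (1/66.3) × 17.33 × 0.6549 × 0.09539 = 0.01633

0.0163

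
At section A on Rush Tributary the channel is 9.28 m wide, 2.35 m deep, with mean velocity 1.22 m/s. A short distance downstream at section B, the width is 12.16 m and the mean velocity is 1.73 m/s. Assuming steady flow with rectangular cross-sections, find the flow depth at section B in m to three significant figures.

Q = A₁V₁ = (9.28×2.35) × 1.22 = 26.61 m³/s
d₂ = Q/(b₂ V₂) = 26.61/(12.16×1.73) = 1.265 m

1.26 m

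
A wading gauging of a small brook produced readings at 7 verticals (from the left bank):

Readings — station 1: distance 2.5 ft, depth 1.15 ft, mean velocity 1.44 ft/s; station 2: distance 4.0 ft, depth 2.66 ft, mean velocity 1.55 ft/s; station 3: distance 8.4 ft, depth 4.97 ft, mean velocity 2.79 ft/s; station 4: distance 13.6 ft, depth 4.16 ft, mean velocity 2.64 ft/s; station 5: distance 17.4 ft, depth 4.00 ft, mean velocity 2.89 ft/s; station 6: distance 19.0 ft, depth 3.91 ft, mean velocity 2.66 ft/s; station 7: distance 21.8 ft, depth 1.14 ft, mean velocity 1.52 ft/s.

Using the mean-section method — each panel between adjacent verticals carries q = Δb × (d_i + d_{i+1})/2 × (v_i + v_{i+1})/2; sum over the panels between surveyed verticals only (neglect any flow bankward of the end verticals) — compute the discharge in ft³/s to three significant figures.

180 ft³/s

Panel 1-2: Δb = 1.5 ft, d̄ = (1.15+2.66)/2 = 1.905, v̄ = (1.44+1.55)/2 = 1.495 → q = 1.5×1.905×1.495 = 4.272 ft³/s
Panel 2-3: Δb = 4.4 ft, d̄ = (2.66+4.97)/2 = 3.815, v̄ = (1.55+2.79)/2 = 2.17 → q = 4.4×3.815×2.17 = 36.43 ft³/s
Panel 3-4: Δb = 5.2 ft, d̄ = (4.97+4.16)/2 = 4.565, v̄ = (2.79+2.64)/2 = 2.715 → q = 5.2×4.565×2.715 = 64.45 ft³/s
Panel 4-5: Δb = 3.8 ft, d̄ = (4.16+4.00)/2 = 4.08, v̄ = (2.64+2.89)/2 = 2.765 → q = 3.8×4.08×2.765 = 42.87 ft³/s
Panel 5-6: Δb = 1.6 ft, d̄ = (4.00+3.91)/2 = 3.955, v̄ = (2.89+2.66)/2 = 2.775 → q = 1.6×3.955×2.775 = 17.56 ft³/s
Panel 6-7: Δb = 2.8 ft, d̄ = (3.91+1.14)/2 = 2.525, v̄ = (2.66+1.52)/2 = 2.09 → q = 2.8×2.525×2.09 = 14.78 ft³/s
Q = Σ q = 180.4 ft³/s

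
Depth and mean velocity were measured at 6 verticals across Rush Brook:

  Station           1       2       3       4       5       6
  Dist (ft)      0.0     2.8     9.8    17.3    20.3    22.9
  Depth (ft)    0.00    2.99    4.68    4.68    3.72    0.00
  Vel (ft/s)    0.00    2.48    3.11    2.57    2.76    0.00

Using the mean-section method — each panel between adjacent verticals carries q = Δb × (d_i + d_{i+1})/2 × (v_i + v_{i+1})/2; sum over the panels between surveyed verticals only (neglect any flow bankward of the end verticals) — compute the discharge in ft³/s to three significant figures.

Panel 1-2: Δb = 2.8 ft, d̄ = (0.00+2.99)/2 = 1.495, v̄ = (0.00+2.48)/2 = 1.24 → q = 2.8×1.495×1.24 = 5.191 ft³/s
Panel 2-3: Δb = 7 ft, d̄ = (2.99+4.68)/2 = 3.835, v̄ = (2.48+3.11)/2 = 2.795 → q = 7×3.835×2.795 = 75.03 ft³/s
Panel 3-4: Δb = 7.5 ft, d̄ = (4.68+4.68)/2 = 4.68, v̄ = (3.11+2.57)/2 = 2.84 → q = 7.5×4.68×2.84 = 99.68 ft³/s
Panel 4-5: Δb = 3 ft, d̄ = (4.68+3.72)/2 = 4.2, v̄ = (2.57+2.76)/2 = 2.665 → q = 3×4.2×2.665 = 33.58 ft³/s
Panel 5-6: Δb = 2.6 ft, d̄ = (3.72+0.00)/2 = 1.86, v̄ = (2.76+0.00)/2 = 1.38 → q = 2.6×1.86×1.38 = 6.674 ft³/s
Q = Σ q = 220.2 ft³/s

220 ft³/s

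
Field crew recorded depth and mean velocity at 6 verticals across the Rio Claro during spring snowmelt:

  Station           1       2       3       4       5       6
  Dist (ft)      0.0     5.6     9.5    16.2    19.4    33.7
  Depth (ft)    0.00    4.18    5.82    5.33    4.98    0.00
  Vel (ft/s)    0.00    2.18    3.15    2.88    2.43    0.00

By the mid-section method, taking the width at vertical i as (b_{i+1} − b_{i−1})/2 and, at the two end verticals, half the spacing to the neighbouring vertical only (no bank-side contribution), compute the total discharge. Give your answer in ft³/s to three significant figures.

322 ft³/s

w_2 = (9.5 − 0.0)/2 = 4.75 ft; q_2 = 2.18 × 4.18 × 4.75 = 43.28 ft³/s
w_3 = (16.2 − 5.6)/2 = 5.3 ft; q_3 = 3.15 × 5.82 × 5.3 = 97.16 ft³/s
w_4 = (19.4 − 9.5)/2 = 4.95 ft; q_4 = 2.88 × 5.33 × 4.95 = 75.98 ft³/s
w_5 = (33.7 − 16.2)/2 = 8.75 ft; q_5 = 2.43 × 4.98 × 8.75 = 105.9 ft³/s
Stations 1, 6 contribute zero (depth or velocity is 0).
Q = Σ qᵢ = 322.3 ft³/s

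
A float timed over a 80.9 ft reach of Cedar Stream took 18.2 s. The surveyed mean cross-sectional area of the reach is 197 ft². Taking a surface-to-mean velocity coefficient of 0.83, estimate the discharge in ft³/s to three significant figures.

727 ft³/s

v_surface = L / t̄ = 80.9 / 18.2 = 4.445 ft/s
v_mean = 0.83 × 4.445 = 3.689 ft/s
Q = A × v_mean = 197 × 3.689 = 726.8 ft³/s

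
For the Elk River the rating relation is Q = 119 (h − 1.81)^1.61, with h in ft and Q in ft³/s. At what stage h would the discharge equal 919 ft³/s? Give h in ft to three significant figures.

h − h₀ = (Q/C)^(1/b) = (919/119)^(1/1.61) = 3.560 ft
h = 1.81 + 3.560 = 5.370 ft

5.37 ft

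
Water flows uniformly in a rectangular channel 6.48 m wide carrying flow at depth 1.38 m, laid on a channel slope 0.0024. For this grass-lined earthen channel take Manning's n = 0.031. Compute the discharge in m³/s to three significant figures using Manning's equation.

A = b·y = 6.48 × 1.38 = 8.942 m²
P = b + 2y = 6.48 + 2×1.38 = 9.240 m
R = A/P = 8.942/9.240 = 0.9678 m
Q = (1/n)·A·R^(2/3)·S^(1/2) = (1/0.031) × 8.942 × 0.9678^(2/3) × 0.0024^(1/2) = 13.83 m³/s

13.8 m³/s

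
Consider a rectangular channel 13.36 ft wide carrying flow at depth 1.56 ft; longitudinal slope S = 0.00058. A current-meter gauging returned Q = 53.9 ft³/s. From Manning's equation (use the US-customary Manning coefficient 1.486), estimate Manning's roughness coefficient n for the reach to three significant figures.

A = b·y = 13.36 × 1.56 = 20.84 ft²
P = b + 2y = 13.36 + 2×1.56 = 16.48 ft
R = A/P = 20.84/16.48 = 1.265 ft
n = (1.486/Q)·A·R^(2/3)·S^(1/2) = (1.486/53.9) × 20.84 × 1.169 × 0.02408 = 0.01618

0.0162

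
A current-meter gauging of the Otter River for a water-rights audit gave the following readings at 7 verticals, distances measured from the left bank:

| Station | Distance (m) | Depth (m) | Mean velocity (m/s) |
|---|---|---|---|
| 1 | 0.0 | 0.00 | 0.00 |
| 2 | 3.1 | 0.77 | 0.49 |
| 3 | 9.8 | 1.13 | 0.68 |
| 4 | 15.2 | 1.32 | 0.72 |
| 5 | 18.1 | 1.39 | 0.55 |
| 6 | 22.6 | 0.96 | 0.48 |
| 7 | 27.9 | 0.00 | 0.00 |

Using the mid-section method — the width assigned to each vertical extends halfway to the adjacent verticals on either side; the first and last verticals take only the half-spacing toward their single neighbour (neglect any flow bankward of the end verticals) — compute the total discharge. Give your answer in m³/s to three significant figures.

w_2 = (9.8 − 0.0)/2 = 4.9 m; q_2 = 0.49 × 0.77 × 4.9 = 1.849 m³/s
w_3 = (15.2 − 3.1)/2 = 6.05 m; q_3 = 0.68 × 1.13 × 6.05 = 4.649 m³/s
w_4 = (18.1 − 9.8)/2 = 4.15 m; q_4 = 0.72 × 1.32 × 4.15 = 3.944 m³/s
w_5 = (22.6 − 15.2)/2 = 3.7 m; q_5 = 0.55 × 1.39 × 3.7 = 2.829 m³/s
w_6 = (27.9 − 18.1)/2 = 4.9 m; q_6 = 0.48 × 0.96 × 4.9 = 2.258 m³/s
Stations 1, 7 contribute zero (depth or velocity is 0).
Q = Σ qᵢ = 15.53 m³/s

15.5 m³/s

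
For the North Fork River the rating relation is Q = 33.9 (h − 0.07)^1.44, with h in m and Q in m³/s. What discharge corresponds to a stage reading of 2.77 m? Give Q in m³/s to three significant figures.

Q = 33.9 × (2.77 − 0.07)^1.44 = 33.9 × 2.7^1.44 = 141.7 m³/s

142 m³/s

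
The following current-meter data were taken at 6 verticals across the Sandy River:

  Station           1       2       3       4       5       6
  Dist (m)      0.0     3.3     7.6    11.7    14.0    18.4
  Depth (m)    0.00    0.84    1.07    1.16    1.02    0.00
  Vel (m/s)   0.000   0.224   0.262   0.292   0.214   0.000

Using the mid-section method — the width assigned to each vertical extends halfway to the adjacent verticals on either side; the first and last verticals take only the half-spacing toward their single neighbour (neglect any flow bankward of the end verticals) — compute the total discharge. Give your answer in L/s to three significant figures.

3710 L/s

w_2 = (7.6 − 0.0)/2 = 3.8 m; q_2 = 0.224 × 0.84 × 3.8 = 0.7150 m³/s
w_3 = (11.7 − 3.3)/2 = 4.2 m; q_3 = 0.262 × 1.07 × 4.2 = 1.177 m³/s
w_4 = (14.0 − 7.6)/2 = 3.2 m; q_4 = 0.292 × 1.16 × 3.2 = 1.084 m³/s
w_5 = (18.4 − 11.7)/2 = 3.35 m; q_5 = 0.214 × 1.02 × 3.35 = 0.7312 m³/s
Stations 1, 6 contribute zero (depth or velocity is 0).
Q = Σ qᵢ = 3.708 m³/s
= 3.708 × 1000 = 3708 L/s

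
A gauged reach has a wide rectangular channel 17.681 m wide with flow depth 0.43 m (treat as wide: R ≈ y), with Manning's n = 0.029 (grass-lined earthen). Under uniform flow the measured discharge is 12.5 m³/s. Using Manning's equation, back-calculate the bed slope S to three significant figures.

0.00700

A = b·y = 17.681 × 0.43 = 7.603 m²
Wide channel: R ≈ y = 0.43 m
S = (Q·n / (1·A·R^(2/3)))² = (12.5×0.029 / (1×7.603×0.5697))² = 0.007004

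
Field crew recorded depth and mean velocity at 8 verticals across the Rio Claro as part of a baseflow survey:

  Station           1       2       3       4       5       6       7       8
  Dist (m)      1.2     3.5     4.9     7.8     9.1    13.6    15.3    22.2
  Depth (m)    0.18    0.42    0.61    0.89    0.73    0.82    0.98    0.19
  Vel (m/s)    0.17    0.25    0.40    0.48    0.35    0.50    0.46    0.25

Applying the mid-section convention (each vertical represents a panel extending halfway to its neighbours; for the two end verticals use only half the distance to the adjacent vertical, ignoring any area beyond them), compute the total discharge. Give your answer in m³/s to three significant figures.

w_1 = (3.5 − 1.2)/2 = 1.15 m; q_1 = 0.17 × 0.18 × 1.15 = 0.03519 m³/s
w_2 = (4.9 − 1.2)/2 = 1.85 m; q_2 = 0.25 × 0.42 × 1.85 = 0.1943 m³/s
w_3 = (7.8 − 3.5)/2 = 2.15 m; q_3 = 0.40 × 0.61 × 2.15 = 0.5246 m³/s
w_4 = (9.1 − 4.9)/2 = 2.1 m; q_4 = 0.48 × 0.89 × 2.1 = 0.8971 m³/s
w_5 = (13.6 − 7.8)/2 = 2.9 m; q_5 = 0.35 × 0.73 × 2.9 = 0.7410 m³/s
w_6 = (15.3 − 9.1)/2 = 3.1 m; q_6 = 0.50 × 0.82 × 3.1 = 1.271 m³/s
w_7 = (22.2 − 13.6)/2 = 4.3 m; q_7 = 0.46 × 0.98 × 4.3 = 1.938 m³/s
w_8 = (22.2 − 15.3)/2 = 3.45 m; q_8 = 0.25 × 0.19 × 3.45 = 0.1639 m³/s
Q = Σ qᵢ = 5.765 m³/s

5.77 m³/s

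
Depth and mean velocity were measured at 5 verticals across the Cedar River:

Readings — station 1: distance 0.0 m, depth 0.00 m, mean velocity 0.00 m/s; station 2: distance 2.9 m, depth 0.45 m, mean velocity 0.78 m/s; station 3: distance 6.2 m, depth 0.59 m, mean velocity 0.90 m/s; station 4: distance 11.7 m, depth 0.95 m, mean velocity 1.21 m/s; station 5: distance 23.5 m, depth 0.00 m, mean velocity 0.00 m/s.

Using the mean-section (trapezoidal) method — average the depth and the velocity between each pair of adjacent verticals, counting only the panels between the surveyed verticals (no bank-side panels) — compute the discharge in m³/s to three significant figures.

9.55 m³/s

Panel 1-2: Δb = 2.9 m, d̄ = (0.00+0.45)/2 = 0.225, v̄ = (0.00+0.78)/2 = 0.39 → q = 2.9×0.225×0.39 = 0.2545 m³/s
Panel 2-3: Δb = 3.3 m, d̄ = (0.45+0.59)/2 = 0.52, v̄ = (0.78+0.90)/2 = 0.84 → q = 3.3×0.52×0.84 = 1.441 m³/s
Panel 3-4: Δb = 5.5 m, d̄ = (0.59+0.95)/2 = 0.77, v̄ = (0.90+1.21)/2 = 1.055 → q = 5.5×0.77×1.055 = 4.468 m³/s
Panel 4-5: Δb = 11.8 m, d̄ = (0.95+0.00)/2 = 0.475, v̄ = (1.21+0.00)/2 = 0.605 → q = 11.8×0.475×0.605 = 3.391 m³/s
Q = Σ q = 9.555 m³/s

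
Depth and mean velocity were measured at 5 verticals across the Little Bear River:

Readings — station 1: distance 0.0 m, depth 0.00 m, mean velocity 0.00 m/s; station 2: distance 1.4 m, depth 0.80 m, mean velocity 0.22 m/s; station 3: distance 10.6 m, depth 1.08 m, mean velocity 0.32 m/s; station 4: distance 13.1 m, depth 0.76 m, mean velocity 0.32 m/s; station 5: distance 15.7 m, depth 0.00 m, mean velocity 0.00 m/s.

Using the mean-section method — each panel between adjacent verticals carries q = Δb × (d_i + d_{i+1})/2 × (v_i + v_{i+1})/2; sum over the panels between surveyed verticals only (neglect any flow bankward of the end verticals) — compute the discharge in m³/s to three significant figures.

Panel 1-2: Δb = 1.4 m, d̄ = (0.00+0.80)/2 = 0.4, v̄ = (0.00+0.22)/2 = 0.11 → q = 1.4×0.4×0.11 = 0.06160 m³/s
Panel 2-3: Δb = 9.2 m, d̄ = (0.80+1.08)/2 = 0.94, v̄ = (0.22+0.32)/2 = 0.27 → q = 9.2×0.94×0.27 = 2.335 m³/s
Panel 3-4: Δb = 2.5 m, d̄ = (1.08+0.76)/2 = 0.92, v̄ = (0.32+0.32)/2 = 0.32 → q = 2.5×0.92×0.32 = 0.7360 m³/s
Panel 4-5: Δb = 2.6 m, d̄ = (0.76+0.00)/2 = 0.38, v̄ = (0.32+0.00)/2 = 0.16 → q = 2.6×0.38×0.16 = 0.1581 m³/s
Q = Σ q = 3.291 m³/s

3.29 m³/s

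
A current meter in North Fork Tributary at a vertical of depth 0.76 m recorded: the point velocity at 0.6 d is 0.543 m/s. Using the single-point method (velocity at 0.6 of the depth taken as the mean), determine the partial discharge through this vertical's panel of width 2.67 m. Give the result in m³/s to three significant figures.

v̄ = v₀.₆ = 0.543 m/s
q = v̄ × d × w = 0.5430 × 0.76 × 2.67 = 1.102 m³/s

1.10 m³/s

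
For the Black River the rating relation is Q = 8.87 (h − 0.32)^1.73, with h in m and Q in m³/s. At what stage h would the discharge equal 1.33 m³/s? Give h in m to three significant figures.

0.654 m

h − h₀ = (Q/C)^(1/b) = (1.33/8.87)^(1/1.73) = 0.3339 m
h = 0.32 + 0.3339 = 0.6539 m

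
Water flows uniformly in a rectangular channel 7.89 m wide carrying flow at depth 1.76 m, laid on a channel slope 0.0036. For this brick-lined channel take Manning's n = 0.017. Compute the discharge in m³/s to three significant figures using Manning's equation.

A = b·y = 7.89 × 1.76 = 13.89 m²
P = b + 2y = 7.89 + 2×1.76 = 11.41 m
R = A/P = 13.89/11.41 = 1.217 m
Q = (1/n)·A·R^(2/3)·S^(1/2) = (1/0.017) × 13.89 × 1.217^(2/3) × 0.0036^(1/2) = 55.87 m³/s

55.9 m³/s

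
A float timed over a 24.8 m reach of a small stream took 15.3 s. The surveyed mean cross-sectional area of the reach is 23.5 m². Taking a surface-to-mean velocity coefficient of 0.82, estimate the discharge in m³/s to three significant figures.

31.2 m³/s

v_surface = L / t̄ = 24.8 / 15.3 = 1.621 m/s
v_mean = 0.82 × 1.621 = 1.329 m/s
Q = A × v_mean = 23.5 × 1.329 = 31.24 m³/s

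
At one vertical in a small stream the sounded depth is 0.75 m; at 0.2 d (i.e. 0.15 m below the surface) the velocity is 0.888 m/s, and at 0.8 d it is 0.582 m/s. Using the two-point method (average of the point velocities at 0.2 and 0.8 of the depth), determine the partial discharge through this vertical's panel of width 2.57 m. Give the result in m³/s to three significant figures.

1.42 m³/s

v̄ = (0.888 + 0.582) / 2 = 0.7350 m/s
q = v̄ × d × w = 0.7350 × 0.75 × 2.57 = 1.417 m³/s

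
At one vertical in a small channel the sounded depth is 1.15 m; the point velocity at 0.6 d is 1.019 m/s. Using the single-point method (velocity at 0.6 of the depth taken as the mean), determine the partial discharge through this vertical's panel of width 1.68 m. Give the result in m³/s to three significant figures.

1.97 m³/s

v̄ = v₀.₆ = 1.019 m/s
q = v̄ × d × w = 1.019 × 1.15 × 1.68 = 1.969 m³/s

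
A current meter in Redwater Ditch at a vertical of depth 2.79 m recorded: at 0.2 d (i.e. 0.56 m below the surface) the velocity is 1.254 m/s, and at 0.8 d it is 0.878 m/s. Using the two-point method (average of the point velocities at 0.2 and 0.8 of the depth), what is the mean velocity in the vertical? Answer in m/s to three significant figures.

1.07 m/s

v̄ = (1.254 + 0.878) / 2 = 1.066 m/s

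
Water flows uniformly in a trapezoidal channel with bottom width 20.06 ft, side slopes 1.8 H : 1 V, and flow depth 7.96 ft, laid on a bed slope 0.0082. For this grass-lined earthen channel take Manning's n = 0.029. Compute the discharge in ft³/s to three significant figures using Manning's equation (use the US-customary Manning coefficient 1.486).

A = (b + z·y)·y = (20.06 + 1.8×7.96)×7.96 = 273.7 ft²
P = b + 2y√(1+z²) = 20.06 + 2×7.96×√(1+1.8²) = 52.84 ft
R = A/P = 273.7/52.84 = 5.180 ft
Q = (1.486/n)·A·R^(2/3)·S^(1/2) = (1.486/0.029) × 273.7 × 5.180^(2/3) × 0.0082^(1/2) = 3803 ft³/s

3800 ft³/s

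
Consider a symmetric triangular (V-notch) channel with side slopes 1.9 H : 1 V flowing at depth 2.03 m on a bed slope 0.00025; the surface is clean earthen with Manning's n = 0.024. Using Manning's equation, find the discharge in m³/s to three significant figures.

4.80 m³/s

A = z·y² = 1.9×2.03² = 7.830 m²
P = 2y√(1+z²) = 2×2.03×√(1+1.9²) = 8.717 m
R = A/P = 7.830/8.717 = 0.8982 m
Q = (1/n)·A·R^(2/3)·S^(1/2) = (1/0.024) × 7.830 × 0.8982^(2/3) × 0.00025^(1/2) = 4.802 m³/s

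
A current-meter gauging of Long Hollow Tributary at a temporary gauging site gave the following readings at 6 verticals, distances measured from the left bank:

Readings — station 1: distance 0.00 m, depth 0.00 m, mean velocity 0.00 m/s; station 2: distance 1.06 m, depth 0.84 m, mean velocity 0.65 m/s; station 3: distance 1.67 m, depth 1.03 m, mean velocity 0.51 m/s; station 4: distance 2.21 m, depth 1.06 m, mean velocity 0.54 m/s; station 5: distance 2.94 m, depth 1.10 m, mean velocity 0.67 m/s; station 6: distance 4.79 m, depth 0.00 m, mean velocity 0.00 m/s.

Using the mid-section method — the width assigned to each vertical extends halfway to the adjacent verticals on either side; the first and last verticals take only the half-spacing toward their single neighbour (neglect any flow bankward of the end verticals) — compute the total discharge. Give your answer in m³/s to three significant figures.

2.07 m³/s

w_2 = (1.67 − 0.00)/2 = 0.835 m; q_2 = 0.65 × 0.84 × 0.835 = 0.4559 m³/s
w_3 = (2.21 − 1.06)/2 = 0.575 m; q_3 = 0.51 × 1.03 × 0.575 = 0.3020 m³/s
w_4 = (2.94 − 1.67)/2 = 0.635 m; q_4 = 0.54 × 1.06 × 0.635 = 0.3635 m³/s
w_5 = (4.79 − 2.21)/2 = 1.29 m; q_5 = 0.67 × 1.10 × 1.29 = 0.9507 m³/s
Stations 1, 6 contribute zero (depth or velocity is 0).
Q = Σ qᵢ = 2.072 m³/s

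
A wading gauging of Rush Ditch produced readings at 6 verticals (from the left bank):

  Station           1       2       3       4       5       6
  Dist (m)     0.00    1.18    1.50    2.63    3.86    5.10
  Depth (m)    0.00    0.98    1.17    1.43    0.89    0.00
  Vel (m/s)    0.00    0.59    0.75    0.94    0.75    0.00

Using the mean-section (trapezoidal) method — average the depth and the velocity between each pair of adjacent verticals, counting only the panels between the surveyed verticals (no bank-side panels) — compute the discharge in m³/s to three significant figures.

3.05 m³/s

Panel 1-2: Δb = 1.18 m, d̄ = (0.00+0.98)/2 = 0.49, v̄ = (0.00+0.59)/2 = 0.295 → q = 1.18×0.49×0.295 = 0.1706 m³/s
Panel 2-3: Δb = 0.32 m, d̄ = (0.98+1.17)/2 = 1.075, v̄ = (0.59+0.75)/2 = 0.67 → q = 0.32×1.075×0.67 = 0.2305 m³/s
Panel 3-4: Δb = 1.13 m, d̄ = (1.17+1.43)/2 = 1.3, v̄ = (0.75+0.94)/2 = 0.845 → q = 1.13×1.3×0.845 = 1.241 m³/s
Panel 4-5: Δb = 1.23 m, d̄ = (1.43+0.89)/2 = 1.16, v̄ = (0.94+0.75)/2 = 0.845 → q = 1.23×1.16×0.845 = 1.206 m³/s
Panel 5-6: Δb = 1.24 m, d̄ = (0.89+0.00)/2 = 0.445, v̄ = (0.75+0.00)/2 = 0.375 → q = 1.24×0.445×0.375 = 0.2069 m³/s
Q = Σ q = 3.055 m³/s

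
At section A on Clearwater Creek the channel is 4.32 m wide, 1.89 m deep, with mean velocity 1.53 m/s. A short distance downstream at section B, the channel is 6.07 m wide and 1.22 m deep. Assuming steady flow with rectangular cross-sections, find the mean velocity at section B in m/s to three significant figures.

1.69 m/s

Q = A₁V₁ = (4.32×1.89) × 1.53 = 12.49 m³/s
A₂ = 6.07 × 1.22 = 7.405 m²
V₂ = Q/A₂ = 12.49/7.405 = 1.687 m/s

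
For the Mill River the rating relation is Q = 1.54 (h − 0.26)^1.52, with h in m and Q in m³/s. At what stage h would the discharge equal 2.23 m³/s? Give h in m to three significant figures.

h − h₀ = (Q/C)^(1/b) = (2.23/1.54)^(1/1.52) = 1.276 m
h = 0.26 + 1.276 = 1.536 m

1.54 m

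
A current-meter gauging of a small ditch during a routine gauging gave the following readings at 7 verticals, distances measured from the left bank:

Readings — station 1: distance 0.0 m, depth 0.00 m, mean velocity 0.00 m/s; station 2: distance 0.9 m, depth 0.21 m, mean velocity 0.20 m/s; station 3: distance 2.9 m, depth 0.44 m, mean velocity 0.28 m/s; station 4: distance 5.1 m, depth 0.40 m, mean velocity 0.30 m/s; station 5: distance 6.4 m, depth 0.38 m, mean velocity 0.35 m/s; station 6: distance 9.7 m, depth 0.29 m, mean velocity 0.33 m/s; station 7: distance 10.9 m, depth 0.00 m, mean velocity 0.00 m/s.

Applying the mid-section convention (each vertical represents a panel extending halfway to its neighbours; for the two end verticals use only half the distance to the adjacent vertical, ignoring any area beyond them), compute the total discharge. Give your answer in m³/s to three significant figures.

1.05 m³/s

w_2 = (2.9 − 0.0)/2 = 1.45 m; q_2 = 0.20 × 0.21 × 1.45 = 0.06090 m³/s
w_3 = (5.1 − 0.9)/2 = 2.1 m; q_3 = 0.28 × 0.44 × 2.1 = 0.2587 m³/s
w_4 = (6.4 − 2.9)/2 = 1.75 m; q_4 = 0.30 × 0.40 × 1.75 = 0.2100 m³/s
w_5 = (9.7 − 5.1)/2 = 2.3 m; q_5 = 0.35 × 0.38 × 2.3 = 0.3059 m³/s
w_6 = (10.9 − 6.4)/2 = 2.25 m; q_6 = 0.33 × 0.29 × 2.25 = 0.2153 m³/s
Stations 1, 7 contribute zero (depth or velocity is 0).
Q = Σ qᵢ = 1.051 m³/s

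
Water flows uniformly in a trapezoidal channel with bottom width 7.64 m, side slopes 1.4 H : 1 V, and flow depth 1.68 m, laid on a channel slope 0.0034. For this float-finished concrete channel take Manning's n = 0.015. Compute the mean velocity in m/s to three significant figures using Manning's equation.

A = (b + z·y)·y = (7.64 + 1.4×1.68)×1.68 = 16.79 m²
P = b + 2y√(1+z²) = 7.64 + 2×1.68×√(1+1.4²) = 13.42 m
R = A/P = 16.79/13.42 = 1.251 m
Q = (1/n)·A·R^(2/3)·S^(1/2) = (1/0.015) × 16.79 × 1.251^(2/3) × 0.0034^(1/2) = 75.75 m³/s
V = Q/A = 75.75/16.79 = 4.513 m/s

4.51 m/s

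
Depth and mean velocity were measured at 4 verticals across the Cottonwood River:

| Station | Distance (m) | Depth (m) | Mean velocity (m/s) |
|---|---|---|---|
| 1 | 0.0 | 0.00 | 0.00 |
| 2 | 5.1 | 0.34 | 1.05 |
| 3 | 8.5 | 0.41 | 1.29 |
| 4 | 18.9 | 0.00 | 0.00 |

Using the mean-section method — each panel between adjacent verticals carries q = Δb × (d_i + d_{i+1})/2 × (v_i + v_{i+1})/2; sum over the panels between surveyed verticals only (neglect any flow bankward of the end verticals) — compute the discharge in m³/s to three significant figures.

Panel 1-2: Δb = 5.1 m, d̄ = (0.00+0.34)/2 = 0.17, v̄ = (0.00+1.05)/2 = 0.525 → q = 5.1×0.17×0.525 = 0.4552 m³/s
Panel 2-3: Δb = 3.4 m, d̄ = (0.34+0.41)/2 = 0.375, v̄ = (1.05+1.29)/2 = 1.17 → q = 3.4×0.375×1.17 = 1.492 m³/s
Panel 3-4: Δb = 10.4 m, d̄ = (0.41+0.00)/2 = 0.205, v̄ = (1.29+0.00)/2 = 0.645 → q = 10.4×0.205×0.645 = 1.375 m³/s
Q = Σ q = 3.322 m³/s

3.32 m³/s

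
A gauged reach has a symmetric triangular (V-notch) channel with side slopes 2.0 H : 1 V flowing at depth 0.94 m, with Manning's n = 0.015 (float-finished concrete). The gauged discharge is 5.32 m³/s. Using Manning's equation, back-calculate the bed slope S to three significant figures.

A = z·y² = 2.0×0.94² = 1.767 m²
P = 2y√(1+z²) = 2×0.94×√(1+2.0²) = 4.204 m
R = A/P = 1.767/4.204 = 0.4204 m
S = (Q·n / (1·A·R^(2/3)))² = (5.32×0.015 / (1×1.767×0.5612))² = 0.006475

0.00648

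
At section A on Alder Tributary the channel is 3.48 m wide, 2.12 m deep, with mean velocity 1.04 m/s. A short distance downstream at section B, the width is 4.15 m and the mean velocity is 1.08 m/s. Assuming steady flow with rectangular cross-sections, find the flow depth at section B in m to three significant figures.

Q = A₁V₁ = (3.48×2.12) × 1.04 = 7.673 m³/s
d₂ = Q/(b₂ V₂) = 7.673/(4.15×1.08) = 1.712 m

1.71 m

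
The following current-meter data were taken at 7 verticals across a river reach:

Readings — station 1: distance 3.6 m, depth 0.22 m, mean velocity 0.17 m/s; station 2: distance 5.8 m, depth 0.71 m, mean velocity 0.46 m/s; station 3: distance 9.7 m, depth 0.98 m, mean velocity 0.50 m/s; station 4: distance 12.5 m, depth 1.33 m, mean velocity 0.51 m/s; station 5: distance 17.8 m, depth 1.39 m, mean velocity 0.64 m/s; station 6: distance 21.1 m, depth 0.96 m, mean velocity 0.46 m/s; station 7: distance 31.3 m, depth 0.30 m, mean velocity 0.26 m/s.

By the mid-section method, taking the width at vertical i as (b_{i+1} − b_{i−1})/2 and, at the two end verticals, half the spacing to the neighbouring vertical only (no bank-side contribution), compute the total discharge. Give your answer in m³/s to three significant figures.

w_1 = (5.8 − 3.6)/2 = 1.1 m; q_1 = 0.17 × 0.22 × 1.1 = 0.04114 m³/s
w_2 = (9.7 − 3.6)/2 = 3.05 m; q_2 = 0.46 × 0.71 × 3.05 = 0.9961 m³/s
w_3 = (12.5 − 5.8)/2 = 3.35 m; q_3 = 0.50 × 0.98 × 3.35 = 1.642 m³/s
w_4 = (17.8 − 9.7)/2 = 4.05 m; q_4 = 0.51 × 1.33 × 4.05 = 2.747 m³/s
w_5 = (21.1 − 12.5)/2 = 4.3 m; q_5 = 0.64 × 1.39 × 4.3 = 3.825 m³/s
w_6 = (31.3 − 17.8)/2 = 6.75 m; q_6 = 0.46 × 0.96 × 6.75 = 2.981 m³/s
w_7 = (31.3 − 21.1)/2 = 5.1 m; q_7 = 0.26 × 0.30 × 5.1 = 0.3978 m³/s
Q = Σ qᵢ = 12.63 m³/s

12.6 m³/s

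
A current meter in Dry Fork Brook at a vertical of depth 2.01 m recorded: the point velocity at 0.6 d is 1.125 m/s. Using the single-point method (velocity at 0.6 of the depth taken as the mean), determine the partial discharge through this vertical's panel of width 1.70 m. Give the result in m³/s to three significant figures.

v̄ = v₀.₆ = 1.125 m/s
q = v̄ × d × w = 1.125 × 2.01 × 1.70 = 3.844 m³/s

3.84 m³/s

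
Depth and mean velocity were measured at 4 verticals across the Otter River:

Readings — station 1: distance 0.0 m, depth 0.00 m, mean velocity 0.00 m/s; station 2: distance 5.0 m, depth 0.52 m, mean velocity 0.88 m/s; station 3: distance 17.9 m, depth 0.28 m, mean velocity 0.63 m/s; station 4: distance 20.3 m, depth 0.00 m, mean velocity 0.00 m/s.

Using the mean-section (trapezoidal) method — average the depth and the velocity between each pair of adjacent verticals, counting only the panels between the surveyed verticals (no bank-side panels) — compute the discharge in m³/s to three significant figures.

Panel 1-2: Δb = 5 m, d̄ = (0.00+0.52)/2 = 0.26, v̄ = (0.00+0.88)/2 = 0.44 → q = 5×0.26×0.44 = 0.5720 m³/s
Panel 2-3: Δb = 12.9 m, d̄ = (0.52+0.28)/2 = 0.4, v̄ = (0.88+0.63)/2 = 0.755 → q = 12.9×0.4×0.755 = 3.896 m³/s
Panel 3-4: Δb = 2.4 m, d̄ = (0.28+0.00)/2 = 0.14, v̄ = (0.63+0.00)/2 = 0.315 → q = 2.4×0.14×0.315 = 0.1058 m³/s
Q = Σ q = 4.574 m³/s

4.57 m³/s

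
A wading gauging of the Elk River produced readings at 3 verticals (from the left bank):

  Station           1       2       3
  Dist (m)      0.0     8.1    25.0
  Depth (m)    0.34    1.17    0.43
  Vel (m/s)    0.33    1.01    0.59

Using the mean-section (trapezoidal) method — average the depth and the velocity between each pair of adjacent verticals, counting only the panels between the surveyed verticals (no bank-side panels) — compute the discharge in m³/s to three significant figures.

Panel 1-2: Δb = 8.1 m, d̄ = (0.34+1.17)/2 = 0.755, v̄ = (0.33+1.01)/2 = 0.67 → q = 8.1×0.755×0.67 = 4.097 m³/s
Panel 2-3: Δb = 16.9 m, d̄ = (1.17+0.43)/2 = 0.8, v̄ = (1.01+0.59)/2 = 0.8 → q = 16.9×0.8×0.8 = 10.82 m³/s
Q = Σ q = 14.91 m³/s

14.9 m³/s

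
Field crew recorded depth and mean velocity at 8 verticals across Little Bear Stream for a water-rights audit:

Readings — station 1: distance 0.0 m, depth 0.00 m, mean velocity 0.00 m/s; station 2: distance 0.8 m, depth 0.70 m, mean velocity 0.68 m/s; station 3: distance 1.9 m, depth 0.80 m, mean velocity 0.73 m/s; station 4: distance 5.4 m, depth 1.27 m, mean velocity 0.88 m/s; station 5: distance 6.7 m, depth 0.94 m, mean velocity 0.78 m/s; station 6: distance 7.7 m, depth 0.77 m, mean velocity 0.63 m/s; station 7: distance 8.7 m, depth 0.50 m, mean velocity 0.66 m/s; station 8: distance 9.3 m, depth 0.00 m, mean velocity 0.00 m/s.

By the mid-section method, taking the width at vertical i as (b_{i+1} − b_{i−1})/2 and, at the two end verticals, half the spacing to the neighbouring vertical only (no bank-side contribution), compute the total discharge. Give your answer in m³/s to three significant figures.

6.07 m³/s

w_2 = (1.9 − 0.0)/2 = 0.95 m; q_2 = 0.68 × 0.70 × 0.95 = 0.4522 m³/s
w_3 = (5.4 − 0.8)/2 = 2.3 m; q_3 = 0.73 × 0.80 × 2.3 = 1.343 m³/s
w_4 = (6.7 − 1.9)/2 = 2.4 m; q_4 = 0.88 × 1.27 × 2.4 = 2.682 m³/s
w_5 = (7.7 − 5.4)/2 = 1.15 m; q_5 = 0.78 × 0.94 × 1.15 = 0.8432 m³/s
w_6 = (8.7 − 6.7)/2 = 1 m; q_6 = 0.63 × 0.77 × 1 = 0.4851 m³/s
w_7 = (9.3 − 7.7)/2 = 0.8 m; q_7 = 0.66 × 0.50 × 0.8 = 0.2640 m³/s
Stations 1, 8 contribute zero (depth or velocity is 0).
Q = Σ qᵢ = 6.070 m³/s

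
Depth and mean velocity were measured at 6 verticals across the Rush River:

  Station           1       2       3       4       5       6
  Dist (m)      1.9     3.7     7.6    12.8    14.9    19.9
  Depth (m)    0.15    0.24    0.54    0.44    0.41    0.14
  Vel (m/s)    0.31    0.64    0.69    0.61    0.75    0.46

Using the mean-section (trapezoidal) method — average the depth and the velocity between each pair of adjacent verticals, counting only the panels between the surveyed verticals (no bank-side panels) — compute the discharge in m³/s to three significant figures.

4.27 m³/s

Panel 1-2: Δb = 1.8 m, d̄ = (0.15+0.24)/2 = 0.195, v̄ = (0.31+0.64)/2 = 0.475 → q = 1.8×0.195×0.475 = 0.1667 m³/s
Panel 2-3: Δb = 3.9 m, d̄ = (0.24+0.54)/2 = 0.39, v̄ = (0.64+0.69)/2 = 0.665 → q = 3.9×0.39×0.665 = 1.011 m³/s
Panel 3-4: Δb = 5.2 m, d̄ = (0.54+0.44)/2 = 0.49, v̄ = (0.69+0.61)/2 = 0.65 → q = 5.2×0.49×0.65 = 1.656 m³/s
Panel 4-5: Δb = 2.1 m, d̄ = (0.44+0.41)/2 = 0.425, v̄ = (0.61+0.75)/2 = 0.68 → q = 2.1×0.425×0.68 = 0.6069 m³/s
Panel 5-6: Δb = 5 m, d̄ = (0.41+0.14)/2 = 0.275, v̄ = (0.75+0.46)/2 = 0.605 → q = 5×0.275×0.605 = 0.8319 m³/s
Q = Σ q = 4.273 m³/s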